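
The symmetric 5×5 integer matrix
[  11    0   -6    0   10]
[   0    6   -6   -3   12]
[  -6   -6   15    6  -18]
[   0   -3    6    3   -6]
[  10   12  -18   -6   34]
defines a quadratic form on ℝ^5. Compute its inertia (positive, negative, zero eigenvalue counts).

step 0: pivot 11 → sign +
step 1: pivot 6 → sign +
step 2: pivot 63/11 → sign +
step 3: pivot -1/14 → sign −
step 4: pivot 2 → sign +
signature = (4, 1, 0)

Answer: (4, 1, 0)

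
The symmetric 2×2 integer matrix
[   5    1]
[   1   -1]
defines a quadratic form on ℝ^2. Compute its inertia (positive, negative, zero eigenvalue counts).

Answer: (1, 1, 0)

Derivation:
step 0: pivot 5 → sign +
step 1: pivot -6/5 → sign −
signature = (1, 1, 0)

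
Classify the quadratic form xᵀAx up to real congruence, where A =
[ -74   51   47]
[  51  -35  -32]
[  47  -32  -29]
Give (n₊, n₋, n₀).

Answer: (1, 2, 0)

Derivation:
step 0: pivot -74 → sign −
step 1: pivot 11/74 → sign +
step 2: pivot -2/11 → sign −
signature = (1, 2, 0)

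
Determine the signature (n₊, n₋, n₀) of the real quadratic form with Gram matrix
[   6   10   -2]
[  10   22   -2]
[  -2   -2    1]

Answer: (2, 0, 1)

Derivation:
step 0: pivot 6 → sign +
step 1: pivot 16/3 → sign +
step 2: row/col 2 already zero → sign 0
signature = (2, 0, 1)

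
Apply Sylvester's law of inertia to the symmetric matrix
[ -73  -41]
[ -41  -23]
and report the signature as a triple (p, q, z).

step 0: pivot -73 → sign −
step 1: pivot 2/73 → sign +
signature = (1, 1, 0)

Answer: (1, 1, 0)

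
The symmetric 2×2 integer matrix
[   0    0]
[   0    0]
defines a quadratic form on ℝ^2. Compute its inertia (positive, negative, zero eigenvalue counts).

step 0: row/col 0 already zero → sign 0
step 1: row/col 1 already zero → sign 0
signature = (0, 0, 2)

Answer: (0, 0, 2)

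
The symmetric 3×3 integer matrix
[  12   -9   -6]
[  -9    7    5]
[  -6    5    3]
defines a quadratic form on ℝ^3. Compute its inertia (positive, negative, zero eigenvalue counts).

Answer: (2, 1, 0)

Derivation:
step 0: pivot 12 → sign +
step 1: pivot 1/4 → sign +
step 2: pivot -1 → sign −
signature = (2, 1, 0)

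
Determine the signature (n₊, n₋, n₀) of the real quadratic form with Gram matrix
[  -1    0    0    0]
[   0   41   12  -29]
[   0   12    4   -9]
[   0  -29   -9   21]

step 0: pivot -1 → sign −
step 1: pivot 41 → sign +
step 2: pivot 20/41 → sign +
step 3: pivot -1/20 → sign −
signature = (2, 2, 0)

Answer: (2, 2, 0)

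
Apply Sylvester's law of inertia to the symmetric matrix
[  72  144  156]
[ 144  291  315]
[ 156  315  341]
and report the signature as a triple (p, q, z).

Answer: (2, 0, 1)

Derivation:
step 0: pivot 72 → sign +
step 1: pivot 3 → sign +
step 2: row/col 2 already zero → sign 0
signature = (2, 0, 1)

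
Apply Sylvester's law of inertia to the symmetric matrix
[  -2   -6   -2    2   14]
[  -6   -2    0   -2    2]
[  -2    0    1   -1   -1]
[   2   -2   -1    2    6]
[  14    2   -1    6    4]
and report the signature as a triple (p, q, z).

step 0: pivot -2 → sign −
step 1: pivot 16 → sign +
step 2: pivot 3/4 → sign +
step 3: pivot 2 → sign +
step 4: row/col 4 already zero → sign 0
signature = (3, 1, 1)

Answer: (3, 1, 1)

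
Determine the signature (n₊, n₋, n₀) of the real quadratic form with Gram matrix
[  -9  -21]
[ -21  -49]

Answer: (0, 1, 1)

Derivation:
step 0: pivot -9 → sign −
step 1: row/col 1 already zero → sign 0
signature = (0, 1, 1)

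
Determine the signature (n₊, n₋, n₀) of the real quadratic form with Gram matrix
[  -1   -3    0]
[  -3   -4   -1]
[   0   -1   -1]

Answer: (1, 2, 0)

Derivation:
step 0: pivot -1 → sign −
step 1: pivot 5 → sign +
step 2: pivot -6/5 → sign −
signature = (1, 2, 0)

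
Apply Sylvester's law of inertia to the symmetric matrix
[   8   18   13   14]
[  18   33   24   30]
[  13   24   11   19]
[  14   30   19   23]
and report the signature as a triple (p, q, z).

Answer: (1, 3, 0)

Derivation:
step 0: pivot 8 → sign +
step 1: pivot -15/2 → sign −
step 2: pivot -129/20 → sign −
step 3: pivot -3/43 → sign −
signature = (1, 3, 0)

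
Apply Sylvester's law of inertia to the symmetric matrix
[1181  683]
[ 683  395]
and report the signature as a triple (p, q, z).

Answer: (2, 0, 0)

Derivation:
step 0: pivot 1181 → sign +
step 1: pivot 6/1181 → sign +
signature = (2, 0, 0)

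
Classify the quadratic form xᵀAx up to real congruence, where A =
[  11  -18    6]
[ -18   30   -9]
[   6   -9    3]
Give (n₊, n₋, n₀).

Answer: (2, 1, 0)

Derivation:
step 0: pivot 11 → sign +
step 1: pivot 6/11 → sign +
step 2: pivot -3/2 → sign −
signature = (2, 1, 0)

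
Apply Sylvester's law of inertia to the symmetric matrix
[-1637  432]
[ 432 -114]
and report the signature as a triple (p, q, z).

step 0: pivot -1637 → sign −
step 1: pivot 6/1637 → sign +
signature = (1, 1, 0)

Answer: (1, 1, 0)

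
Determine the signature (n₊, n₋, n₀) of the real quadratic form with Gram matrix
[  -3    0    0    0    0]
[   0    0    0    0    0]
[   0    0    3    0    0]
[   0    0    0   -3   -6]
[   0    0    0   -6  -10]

step 0: pivot -3 → sign −
step 1: pivot 3 → sign +
step 2: pivot -3 → sign −
step 3: pivot 2 → sign +
step 4: row/col 4 already zero → sign 0
signature = (2, 2, 1)

Answer: (2, 2, 1)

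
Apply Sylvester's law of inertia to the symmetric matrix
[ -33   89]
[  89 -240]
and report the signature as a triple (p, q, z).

step 0: pivot -33 → sign −
step 1: pivot 1/33 → sign +
signature = (1, 1, 0)

Answer: (1, 1, 0)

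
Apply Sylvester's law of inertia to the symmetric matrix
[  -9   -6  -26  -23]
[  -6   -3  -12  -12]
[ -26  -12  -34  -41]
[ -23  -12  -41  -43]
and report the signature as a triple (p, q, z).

Answer: (3, 1, 0)

Derivation:
step 0: pivot -9 → sign −
step 1: pivot 1 → sign +
step 2: pivot 38/3 → sign +
step 3: pivot 1/38 → sign +
signature = (3, 1, 0)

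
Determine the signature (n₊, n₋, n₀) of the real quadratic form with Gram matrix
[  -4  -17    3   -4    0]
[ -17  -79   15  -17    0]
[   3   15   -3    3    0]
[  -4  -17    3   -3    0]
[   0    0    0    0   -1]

Answer: (1, 3, 1)

Derivation:
step 0: pivot -4 → sign −
step 1: pivot -27/4 → sign −
step 2: pivot 1 → sign +
step 3: pivot -1 → sign −
step 4: row/col 4 already zero → sign 0
signature = (1, 3, 1)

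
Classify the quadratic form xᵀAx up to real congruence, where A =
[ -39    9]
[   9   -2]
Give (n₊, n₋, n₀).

step 0: pivot -39 → sign −
step 1: pivot 1/13 → sign +
signature = (1, 1, 0)

Answer: (1, 1, 0)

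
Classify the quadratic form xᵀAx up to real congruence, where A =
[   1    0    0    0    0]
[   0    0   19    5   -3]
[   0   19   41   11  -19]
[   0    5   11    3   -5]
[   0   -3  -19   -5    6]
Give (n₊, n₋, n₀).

step 0: pivot 1 → sign +
step 1: pivot 41 → sign +
step 2: pivot -361/41 → sign −
step 3: pivot 18/361 → sign +
step 4: pivot 1 → sign +
signature = (4, 1, 0)

Answer: (4, 1, 0)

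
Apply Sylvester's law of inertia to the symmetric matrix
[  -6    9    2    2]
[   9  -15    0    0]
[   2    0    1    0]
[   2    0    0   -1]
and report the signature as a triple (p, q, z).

step 0: pivot -6 → sign −
step 1: pivot -3/2 → sign −
step 2: pivot 23/3 → sign +
step 3: pivot -3/23 → sign −
signature = (1, 3, 0)

Answer: (1, 3, 0)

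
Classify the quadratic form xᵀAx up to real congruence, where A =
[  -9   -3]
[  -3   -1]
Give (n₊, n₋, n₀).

step 0: pivot -9 → sign −
step 1: row/col 1 already zero → sign 0
signature = (0, 1, 1)

Answer: (0, 1, 1)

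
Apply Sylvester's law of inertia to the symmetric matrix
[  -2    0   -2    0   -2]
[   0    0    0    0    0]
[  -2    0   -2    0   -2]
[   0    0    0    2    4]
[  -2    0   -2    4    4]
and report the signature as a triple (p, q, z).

step 0: pivot -2 → sign −
step 1: pivot 2 → sign +
step 2: pivot -2 → sign −
step 3: row/col 3 already zero → sign 0
step 4: row/col 4 already zero → sign 0
signature = (1, 2, 2)

Answer: (1, 2, 2)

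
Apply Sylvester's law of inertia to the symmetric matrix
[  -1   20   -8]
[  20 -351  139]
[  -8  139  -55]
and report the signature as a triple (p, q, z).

Answer: (1, 1, 1)

Derivation:
step 0: pivot -1 → sign −
step 1: pivot 49 → sign +
step 2: row/col 2 already zero → sign 0
signature = (1, 1, 1)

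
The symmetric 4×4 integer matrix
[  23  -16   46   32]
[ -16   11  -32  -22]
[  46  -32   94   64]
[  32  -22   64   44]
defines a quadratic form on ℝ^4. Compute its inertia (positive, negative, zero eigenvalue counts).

Answer: (2, 1, 1)

Derivation:
step 0: pivot 23 → sign +
step 1: pivot -3/23 → sign −
step 2: pivot 2 → sign +
step 3: row/col 3 already zero → sign 0
signature = (2, 1, 1)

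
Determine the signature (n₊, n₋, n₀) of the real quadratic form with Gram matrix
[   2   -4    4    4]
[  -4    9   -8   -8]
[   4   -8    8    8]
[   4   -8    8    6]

Answer: (2, 1, 1)

Derivation:
step 0: pivot 2 → sign +
step 1: pivot 1 → sign +
step 2: pivot -2 → sign −
step 3: row/col 3 already zero → sign 0
signature = (2, 1, 1)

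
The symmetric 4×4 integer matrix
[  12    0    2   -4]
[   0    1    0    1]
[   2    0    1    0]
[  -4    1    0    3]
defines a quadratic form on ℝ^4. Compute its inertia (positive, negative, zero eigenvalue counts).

Answer: (3, 0, 1)

Derivation:
step 0: pivot 12 → sign +
step 1: pivot 1 → sign +
step 2: pivot 2/3 → sign +
step 3: row/col 3 already zero → sign 0
signature = (3, 0, 1)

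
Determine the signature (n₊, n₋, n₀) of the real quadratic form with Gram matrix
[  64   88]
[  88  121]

step 0: pivot 64 → sign +
step 1: row/col 1 already zero → sign 0
signature = (1, 0, 1)

Answer: (1, 0, 1)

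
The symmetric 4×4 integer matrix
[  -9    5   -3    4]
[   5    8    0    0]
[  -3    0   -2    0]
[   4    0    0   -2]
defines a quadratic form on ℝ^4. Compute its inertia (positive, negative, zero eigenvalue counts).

step 0: pivot -9 → sign −
step 1: pivot 97/9 → sign +
step 2: pivot -122/97 → sign −
step 3: pivot 6/61 → sign +
signature = (2, 2, 0)

Answer: (2, 2, 0)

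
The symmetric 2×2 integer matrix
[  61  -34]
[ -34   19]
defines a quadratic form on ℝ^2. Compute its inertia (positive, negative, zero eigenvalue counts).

Answer: (2, 0, 0)

Derivation:
step 0: pivot 61 → sign +
step 1: pivot 3/61 → sign +
signature = (2, 0, 0)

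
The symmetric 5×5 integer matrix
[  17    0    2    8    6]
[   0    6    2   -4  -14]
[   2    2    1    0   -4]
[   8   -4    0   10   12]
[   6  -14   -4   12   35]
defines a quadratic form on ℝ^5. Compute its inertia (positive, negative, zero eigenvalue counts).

step 0: pivot 17 → sign +
step 1: pivot 6 → sign +
step 2: pivot 5/51 → sign +
step 3: pivot 2 → sign +
step 4: pivot 1/5 → sign +
signature = (5, 0, 0)

Answer: (5, 0, 0)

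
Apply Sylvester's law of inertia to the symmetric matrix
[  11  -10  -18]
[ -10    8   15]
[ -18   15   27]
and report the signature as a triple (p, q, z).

Answer: (1, 2, 0)

Derivation:
step 0: pivot 11 → sign +
step 1: pivot -12/11 → sign −
step 2: pivot -3/4 → sign −
signature = (1, 2, 0)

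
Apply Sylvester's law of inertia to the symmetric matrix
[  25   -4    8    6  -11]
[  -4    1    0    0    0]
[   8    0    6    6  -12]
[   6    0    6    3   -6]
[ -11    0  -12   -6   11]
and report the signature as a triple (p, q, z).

step 0: pivot 25 → sign +
step 1: pivot 9/25 → sign +
step 2: pivot -10/9 → sign −
step 3: pivot -3/5 → sign −
step 4: pivot 2 → sign +
signature = (3, 2, 0)

Answer: (3, 2, 0)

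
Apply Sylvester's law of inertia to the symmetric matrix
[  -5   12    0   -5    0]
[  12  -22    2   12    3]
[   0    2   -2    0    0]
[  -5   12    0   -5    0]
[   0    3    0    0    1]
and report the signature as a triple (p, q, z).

step 0: pivot -5 → sign −
step 1: pivot 34/5 → sign +
step 2: pivot -44/17 → sign −
step 3: pivot -1/44 → sign −
step 4: row/col 4 already zero → sign 0
signature = (1, 3, 1)

Answer: (1, 3, 1)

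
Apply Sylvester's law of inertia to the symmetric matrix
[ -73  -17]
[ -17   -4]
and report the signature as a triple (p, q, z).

step 0: pivot -73 → sign −
step 1: pivot -3/73 → sign −
signature = (0, 2, 0)

Answer: (0, 2, 0)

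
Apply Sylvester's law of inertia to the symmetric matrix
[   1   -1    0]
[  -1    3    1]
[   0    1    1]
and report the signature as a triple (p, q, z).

step 0: pivot 1 → sign +
step 1: pivot 2 → sign +
step 2: pivot 1/2 → sign +
signature = (3, 0, 0)

Answer: (3, 0, 0)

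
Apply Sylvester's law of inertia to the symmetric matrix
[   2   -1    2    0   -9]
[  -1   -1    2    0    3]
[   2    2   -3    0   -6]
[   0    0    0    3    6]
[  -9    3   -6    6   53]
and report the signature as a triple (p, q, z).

step 0: pivot 2 → sign +
step 1: pivot -3/2 → sign −
step 2: pivot 1 → sign +
step 3: pivot 3 → sign +
step 4: pivot 2 → sign +
signature = (4, 1, 0)

Answer: (4, 1, 0)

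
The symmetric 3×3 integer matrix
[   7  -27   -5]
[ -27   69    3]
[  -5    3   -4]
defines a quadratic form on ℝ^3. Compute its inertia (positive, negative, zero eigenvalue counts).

step 0: pivot 7 → sign +
step 1: pivot -246/7 → sign −
step 2: pivot -1/41 → sign −
signature = (1, 2, 0)

Answer: (1, 2, 0)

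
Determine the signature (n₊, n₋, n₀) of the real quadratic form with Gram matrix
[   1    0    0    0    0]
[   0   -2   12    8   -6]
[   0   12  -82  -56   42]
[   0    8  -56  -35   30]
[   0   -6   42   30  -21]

Answer: (3, 2, 0)

Derivation:
step 0: pivot 1 → sign +
step 1: pivot -2 → sign −
step 2: pivot -10 → sign −
step 3: pivot 17/5 → sign +
step 4: pivot 3/17 → sign +
signature = (3, 2, 0)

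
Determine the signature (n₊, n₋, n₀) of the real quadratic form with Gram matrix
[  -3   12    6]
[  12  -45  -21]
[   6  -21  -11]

step 0: pivot -3 → sign −
step 1: pivot 3 → sign +
step 2: pivot -2 → sign −
signature = (1, 2, 0)

Answer: (1, 2, 0)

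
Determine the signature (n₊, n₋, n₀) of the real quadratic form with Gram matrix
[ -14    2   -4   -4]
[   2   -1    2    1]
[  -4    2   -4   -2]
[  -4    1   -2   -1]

step 0: pivot -14 → sign −
step 1: pivot -5/7 → sign −
step 2: pivot 2/5 → sign +
step 3: row/col 3 already zero → sign 0
signature = (1, 2, 1)

Answer: (1, 2, 1)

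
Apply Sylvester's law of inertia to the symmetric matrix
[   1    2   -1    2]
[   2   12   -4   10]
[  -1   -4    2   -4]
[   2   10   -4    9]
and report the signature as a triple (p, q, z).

Answer: (3, 0, 1)

Derivation:
step 0: pivot 1 → sign +
step 1: pivot 8 → sign +
step 2: pivot 1/2 → sign +
step 3: row/col 3 already zero → sign 0
signature = (3, 0, 1)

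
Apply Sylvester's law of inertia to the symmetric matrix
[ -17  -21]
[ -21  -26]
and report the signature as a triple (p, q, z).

step 0: pivot -17 → sign −
step 1: pivot -1/17 → sign −
signature = (0, 2, 0)

Answer: (0, 2, 0)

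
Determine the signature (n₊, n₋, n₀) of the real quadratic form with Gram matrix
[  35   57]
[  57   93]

Answer: (2, 0, 0)

Derivation:
step 0: pivot 35 → sign +
step 1: pivot 6/35 → sign +
signature = (2, 0, 0)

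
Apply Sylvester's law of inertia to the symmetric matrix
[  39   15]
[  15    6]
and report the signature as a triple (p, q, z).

step 0: pivot 39 → sign +
step 1: pivot 3/13 → sign +
signature = (2, 0, 0)

Answer: (2, 0, 0)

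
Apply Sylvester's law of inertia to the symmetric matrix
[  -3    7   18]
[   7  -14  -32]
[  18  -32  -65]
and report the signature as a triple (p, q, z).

step 0: pivot -3 → sign −
step 1: pivot 7/3 → sign +
step 2: pivot 1/7 → sign +
signature = (2, 1, 0)

Answer: (2, 1, 0)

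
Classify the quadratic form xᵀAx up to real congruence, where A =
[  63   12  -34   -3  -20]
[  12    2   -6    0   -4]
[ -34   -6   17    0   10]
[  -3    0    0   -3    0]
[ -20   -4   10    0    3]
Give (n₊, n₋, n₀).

Answer: (1, 4, 0)

Derivation:
step 0: pivot 63 → sign +
step 1: pivot -2/7 → sign −
step 2: pivot -5/9 → sign −
step 3: pivot -6/5 → sign −
step 4: pivot -1 → sign −
signature = (1, 4, 0)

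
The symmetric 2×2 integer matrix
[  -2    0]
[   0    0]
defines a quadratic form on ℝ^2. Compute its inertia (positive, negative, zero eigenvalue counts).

Answer: (0, 1, 1)

Derivation:
step 0: pivot -2 → sign −
step 1: row/col 1 already zero → sign 0
signature = (0, 1, 1)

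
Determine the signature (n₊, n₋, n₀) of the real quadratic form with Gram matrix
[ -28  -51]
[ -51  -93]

Answer: (0, 2, 0)

Derivation:
step 0: pivot -28 → sign −
step 1: pivot -3/28 → sign −
signature = (0, 2, 0)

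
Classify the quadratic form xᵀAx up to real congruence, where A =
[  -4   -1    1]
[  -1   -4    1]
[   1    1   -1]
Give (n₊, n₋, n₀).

Answer: (0, 3, 0)

Derivation:
step 0: pivot -4 → sign −
step 1: pivot -15/4 → sign −
step 2: pivot -3/5 → sign −
signature = (0, 3, 0)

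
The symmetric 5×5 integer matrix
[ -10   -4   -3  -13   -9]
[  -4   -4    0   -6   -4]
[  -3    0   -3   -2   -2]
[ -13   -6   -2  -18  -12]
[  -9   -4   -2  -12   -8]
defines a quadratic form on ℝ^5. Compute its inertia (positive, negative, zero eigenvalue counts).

step 0: pivot -10 → sign −
step 1: pivot -12/5 → sign −
step 2: pivot -3/2 → sign −
step 3: pivot 2/3 → sign +
step 4: pivot 1/6 → sign +
signature = (2, 3, 0)

Answer: (2, 3, 0)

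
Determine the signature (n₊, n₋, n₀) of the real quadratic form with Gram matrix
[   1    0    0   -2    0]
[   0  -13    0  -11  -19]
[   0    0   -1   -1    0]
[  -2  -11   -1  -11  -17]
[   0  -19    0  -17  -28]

Answer: (1, 4, 0)

Derivation:
step 0: pivot 1 → sign +
step 1: pivot -13 → sign −
step 2: pivot -1 → sign −
step 3: pivot -61/13 → sign −
step 4: pivot -3/61 → sign −
signature = (1, 4, 0)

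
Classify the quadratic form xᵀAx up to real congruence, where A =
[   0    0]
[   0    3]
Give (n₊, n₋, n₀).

Answer: (1, 0, 1)

Derivation:
step 0: pivot 3 → sign +
step 1: row/col 1 already zero → sign 0
signature = (1, 0, 1)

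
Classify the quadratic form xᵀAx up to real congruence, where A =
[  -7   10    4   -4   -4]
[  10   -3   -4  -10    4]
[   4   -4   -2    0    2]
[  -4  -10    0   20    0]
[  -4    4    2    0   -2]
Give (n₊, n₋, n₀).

step 0: pivot -7 → sign −
step 1: pivot 79/7 → sign +
step 2: pivot 2/79 → sign +
step 3: row/col 3 already zero → sign 0
step 4: row/col 4 already zero → sign 0
signature = (2, 1, 2)

Answer: (2, 1, 2)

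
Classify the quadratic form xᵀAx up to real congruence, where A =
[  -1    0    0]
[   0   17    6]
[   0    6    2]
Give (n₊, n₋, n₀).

step 0: pivot -1 → sign −
step 1: pivot 17 → sign +
step 2: pivot -2/17 → sign −
signature = (1, 2, 0)

Answer: (1, 2, 0)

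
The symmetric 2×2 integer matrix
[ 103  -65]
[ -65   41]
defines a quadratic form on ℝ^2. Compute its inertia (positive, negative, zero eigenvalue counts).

step 0: pivot 103 → sign +
step 1: pivot -2/103 → sign −
signature = (1, 1, 0)

Answer: (1, 1, 0)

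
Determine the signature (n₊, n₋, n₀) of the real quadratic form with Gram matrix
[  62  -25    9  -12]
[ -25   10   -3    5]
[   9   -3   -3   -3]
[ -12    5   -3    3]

Answer: (3, 1, 0)

Derivation:
step 0: pivot 62 → sign +
step 1: pivot -5/62 → sign −
step 2: pivot 3/5 → sign +
step 3: pivot 1 → sign +
signature = (3, 1, 0)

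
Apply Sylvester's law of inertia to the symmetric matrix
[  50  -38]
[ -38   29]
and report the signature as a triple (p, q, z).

Answer: (2, 0, 0)

Derivation:
step 0: pivot 50 → sign +
step 1: pivot 3/25 → sign +
signature = (2, 0, 0)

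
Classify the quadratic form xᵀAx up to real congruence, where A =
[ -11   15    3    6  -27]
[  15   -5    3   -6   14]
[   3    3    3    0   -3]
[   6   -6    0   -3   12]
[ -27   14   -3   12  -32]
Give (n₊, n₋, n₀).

step 0: pivot -11 → sign −
step 1: pivot 170/11 → sign +
step 2: pivot 48/85 → sign +
step 3: pivot -3/4 → sign −
step 4: pivot 3/4 → sign +
signature = (3, 2, 0)

Answer: (3, 2, 0)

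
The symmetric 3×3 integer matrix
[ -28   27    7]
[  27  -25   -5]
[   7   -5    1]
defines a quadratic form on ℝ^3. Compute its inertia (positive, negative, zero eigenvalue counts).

step 0: pivot -28 → sign −
step 1: pivot 29/28 → sign +
step 2: pivot -6/29 → sign −
signature = (1, 2, 0)

Answer: (1, 2, 0)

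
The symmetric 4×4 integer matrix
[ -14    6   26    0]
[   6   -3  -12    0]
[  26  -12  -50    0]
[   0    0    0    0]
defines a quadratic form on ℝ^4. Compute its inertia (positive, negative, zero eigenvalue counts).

step 0: pivot -14 → sign −
step 1: pivot -3/7 → sign −
step 2: row/col 2 already zero → sign 0
step 3: row/col 3 already zero → sign 0
signature = (0, 2, 2)

Answer: (0, 2, 2)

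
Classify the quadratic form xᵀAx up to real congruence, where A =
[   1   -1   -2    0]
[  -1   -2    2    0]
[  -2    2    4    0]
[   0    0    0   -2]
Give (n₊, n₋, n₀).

Answer: (1, 2, 1)

Derivation:
step 0: pivot 1 → sign +
step 1: pivot -3 → sign −
step 2: pivot -2 → sign −
step 3: row/col 3 already zero → sign 0
signature = (1, 2, 1)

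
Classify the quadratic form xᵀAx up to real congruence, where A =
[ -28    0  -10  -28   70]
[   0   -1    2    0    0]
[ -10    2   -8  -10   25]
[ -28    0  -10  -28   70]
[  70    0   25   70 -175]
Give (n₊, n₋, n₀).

Answer: (0, 3, 2)

Derivation:
step 0: pivot -28 → sign −
step 1: pivot -1 → sign −
step 2: pivot -3/7 → sign −
step 3: row/col 3 already zero → sign 0
step 4: row/col 4 already zero → sign 0
signature = (0, 3, 2)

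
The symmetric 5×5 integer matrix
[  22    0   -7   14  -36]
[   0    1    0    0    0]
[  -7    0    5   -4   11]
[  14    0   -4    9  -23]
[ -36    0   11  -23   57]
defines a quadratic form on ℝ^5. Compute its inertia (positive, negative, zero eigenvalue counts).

step 0: pivot 22 → sign +
step 1: pivot 1 → sign +
step 2: pivot 61/22 → sign +
step 3: pivot 1/61 → sign +
step 4: pivot -2 → sign −
signature = (4, 1, 0)

Answer: (4, 1, 0)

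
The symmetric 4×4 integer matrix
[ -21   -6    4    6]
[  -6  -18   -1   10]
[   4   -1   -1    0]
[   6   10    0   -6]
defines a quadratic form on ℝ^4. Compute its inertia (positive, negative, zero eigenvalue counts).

Answer: (1, 3, 0)

Derivation:
step 0: pivot -21 → sign −
step 1: pivot -114/7 → sign −
step 2: pivot 5/114 → sign +
step 3: pivot -2/15 → sign −
signature = (1, 3, 0)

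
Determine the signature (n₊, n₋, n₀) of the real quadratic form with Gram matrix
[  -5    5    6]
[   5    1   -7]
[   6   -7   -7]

Answer: (2, 1, 0)

Derivation:
step 0: pivot -5 → sign −
step 1: pivot 6 → sign +
step 2: pivot 1/30 → sign +
signature = (2, 1, 0)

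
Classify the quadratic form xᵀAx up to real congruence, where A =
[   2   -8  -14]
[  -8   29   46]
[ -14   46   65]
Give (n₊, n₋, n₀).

step 0: pivot 2 → sign +
step 1: pivot -3 → sign −
step 2: pivot 1/3 → sign +
signature = (2, 1, 0)

Answer: (2, 1, 0)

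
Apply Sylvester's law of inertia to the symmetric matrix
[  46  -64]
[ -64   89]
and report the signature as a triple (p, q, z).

Answer: (1, 1, 0)

Derivation:
step 0: pivot 46 → sign +
step 1: pivot -1/23 → sign −
signature = (1, 1, 0)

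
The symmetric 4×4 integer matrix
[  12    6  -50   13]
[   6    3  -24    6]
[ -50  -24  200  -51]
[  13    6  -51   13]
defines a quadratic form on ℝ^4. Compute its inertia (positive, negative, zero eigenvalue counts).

step 0: pivot 12 → sign +
step 1: pivot -25/3 → sign −
step 2: pivot 3/25 → sign +
step 3: row/col 3 already zero → sign 0
signature = (2, 1, 1)

Answer: (2, 1, 1)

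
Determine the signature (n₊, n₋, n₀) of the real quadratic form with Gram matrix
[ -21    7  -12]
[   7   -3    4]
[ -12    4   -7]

Answer: (0, 3, 0)

Derivation:
step 0: pivot -21 → sign −
step 1: pivot -2/3 → sign −
step 2: pivot -1/7 → sign −
signature = (0, 3, 0)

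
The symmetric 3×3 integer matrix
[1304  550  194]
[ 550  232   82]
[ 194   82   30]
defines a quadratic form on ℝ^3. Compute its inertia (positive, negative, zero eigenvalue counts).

Answer: (2, 1, 0)

Derivation:
step 0: pivot 1304 → sign +
step 1: pivot 7/326 → sign +
step 2: pivot -2/7 → sign −
signature = (2, 1, 0)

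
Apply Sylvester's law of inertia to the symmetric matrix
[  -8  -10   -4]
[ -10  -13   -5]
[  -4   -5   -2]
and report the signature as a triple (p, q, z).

Answer: (0, 2, 1)

Derivation:
step 0: pivot -8 → sign −
step 1: pivot -1/2 → sign −
step 2: row/col 2 already zero → sign 0
signature = (0, 2, 1)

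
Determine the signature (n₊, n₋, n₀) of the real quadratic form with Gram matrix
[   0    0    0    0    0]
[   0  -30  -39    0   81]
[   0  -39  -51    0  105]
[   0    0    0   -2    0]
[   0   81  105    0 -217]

Answer: (1, 3, 1)

Derivation:
step 0: pivot -30 → sign −
step 1: pivot -3/10 → sign −
step 2: pivot -2 → sign −
step 3: pivot 2 → sign +
step 4: row/col 4 already zero → sign 0
signature = (1, 3, 1)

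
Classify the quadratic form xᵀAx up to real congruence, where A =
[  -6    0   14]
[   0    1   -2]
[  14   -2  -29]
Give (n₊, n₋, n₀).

Answer: (1, 2, 0)

Derivation:
step 0: pivot -6 → sign −
step 1: pivot 1 → sign +
step 2: pivot -1/3 → sign −
signature = (1, 2, 0)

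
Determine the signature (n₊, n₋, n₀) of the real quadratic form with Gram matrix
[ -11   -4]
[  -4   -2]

Answer: (0, 2, 0)

Derivation:
step 0: pivot -11 → sign −
step 1: pivot -6/11 → sign −
signature = (0, 2, 0)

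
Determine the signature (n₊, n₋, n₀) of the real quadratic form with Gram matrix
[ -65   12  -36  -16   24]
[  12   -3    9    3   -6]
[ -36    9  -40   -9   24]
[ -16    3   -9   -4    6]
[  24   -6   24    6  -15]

Answer: (0, 5, 0)

Derivation:
step 0: pivot -65 → sign −
step 1: pivot -51/65 → sign −
step 2: pivot -13 → sign −
step 3: pivot -1/17 → sign −
step 4: pivot -3/13 → sign −
signature = (0, 5, 0)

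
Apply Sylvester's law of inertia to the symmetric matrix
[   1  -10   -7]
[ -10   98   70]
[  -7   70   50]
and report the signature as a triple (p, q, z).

step 0: pivot 1 → sign +
step 1: pivot -2 → sign −
step 2: pivot 1 → sign +
signature = (2, 1, 0)

Answer: (2, 1, 0)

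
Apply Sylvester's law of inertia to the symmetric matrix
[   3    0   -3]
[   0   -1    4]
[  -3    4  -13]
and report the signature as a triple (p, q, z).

Answer: (1, 1, 1)

Derivation:
step 0: pivot 3 → sign +
step 1: pivot -1 → sign −
step 2: row/col 2 already zero → sign 0
signature = (1, 1, 1)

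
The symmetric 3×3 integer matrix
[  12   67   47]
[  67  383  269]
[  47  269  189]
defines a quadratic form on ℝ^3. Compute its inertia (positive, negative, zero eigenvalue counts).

Answer: (3, 0, 0)

Derivation:
step 0: pivot 12 → sign +
step 1: pivot 107/12 → sign +
step 2: pivot 6/107 → sign +
signature = (3, 0, 0)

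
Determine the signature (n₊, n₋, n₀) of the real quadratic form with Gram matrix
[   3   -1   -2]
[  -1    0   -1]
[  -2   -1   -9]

step 0: pivot 3 → sign +
step 1: pivot -1/3 → sign −
step 2: pivot -2 → sign −
signature = (1, 2, 0)

Answer: (1, 2, 0)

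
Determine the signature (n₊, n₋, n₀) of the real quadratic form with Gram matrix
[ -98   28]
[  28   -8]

Answer: (0, 1, 1)

Derivation:
step 0: pivot -98 → sign −
step 1: row/col 1 already zero → sign 0
signature = (0, 1, 1)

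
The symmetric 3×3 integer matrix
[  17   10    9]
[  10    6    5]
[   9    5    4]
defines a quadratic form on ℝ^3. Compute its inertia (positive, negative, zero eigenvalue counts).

Answer: (2, 1, 0)

Derivation:
step 0: pivot 17 → sign +
step 1: pivot 2/17 → sign +
step 2: pivot -3/2 → sign −
signature = (2, 1, 0)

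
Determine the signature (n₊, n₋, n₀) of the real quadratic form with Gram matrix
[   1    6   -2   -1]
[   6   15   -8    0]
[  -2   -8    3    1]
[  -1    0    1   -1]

Answer: (1, 3, 0)

Derivation:
step 0: pivot 1 → sign +
step 1: pivot -21 → sign −
step 2: pivot -5/21 → sign −
step 3: pivot -1/5 → sign −
signature = (1, 3, 0)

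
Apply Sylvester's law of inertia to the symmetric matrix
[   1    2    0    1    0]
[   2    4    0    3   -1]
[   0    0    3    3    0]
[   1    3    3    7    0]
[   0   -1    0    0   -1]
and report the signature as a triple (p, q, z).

step 0: pivot 1 → sign +
step 1: pivot 3 → sign +
step 2: pivot 3 → sign +
step 3: pivot -1/3 → sign −
step 4: pivot 2 → sign +
signature = (4, 1, 0)

Answer: (4, 1, 0)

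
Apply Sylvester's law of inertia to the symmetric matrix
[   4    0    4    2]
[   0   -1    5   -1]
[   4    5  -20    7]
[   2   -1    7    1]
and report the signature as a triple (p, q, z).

step 0: pivot 4 → sign +
step 1: pivot -1 → sign −
step 2: pivot 1 → sign +
step 3: pivot 1 → sign +
signature = (3, 1, 0)

Answer: (3, 1, 0)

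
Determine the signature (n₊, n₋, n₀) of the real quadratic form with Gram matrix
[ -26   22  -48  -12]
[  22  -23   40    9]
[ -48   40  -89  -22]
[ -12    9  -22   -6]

Answer: (1, 3, 0)

Derivation:
step 0: pivot -26 → sign −
step 1: pivot -57/13 → sign −
step 2: pivot -17/57 → sign −
step 3: pivot 3/17 → sign +
signature = (1, 3, 0)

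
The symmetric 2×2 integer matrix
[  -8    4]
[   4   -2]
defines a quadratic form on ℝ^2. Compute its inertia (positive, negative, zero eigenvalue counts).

step 0: pivot -8 → sign −
step 1: row/col 1 already zero → sign 0
signature = (0, 1, 1)

Answer: (0, 1, 1)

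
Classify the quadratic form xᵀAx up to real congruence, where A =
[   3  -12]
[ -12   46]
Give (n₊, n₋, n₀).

Answer: (1, 1, 0)

Derivation:
step 0: pivot 3 → sign +
step 1: pivot -2 → sign −
signature = (1, 1, 0)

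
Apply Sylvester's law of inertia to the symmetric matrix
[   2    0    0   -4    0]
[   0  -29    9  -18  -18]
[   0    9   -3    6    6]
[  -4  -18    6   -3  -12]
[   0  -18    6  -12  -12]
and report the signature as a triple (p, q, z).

Answer: (2, 2, 1)

Derivation:
step 0: pivot 2 → sign +
step 1: pivot -29 → sign −
step 2: pivot -6/29 → sign −
step 3: pivot 1 → sign +
step 4: row/col 4 already zero → sign 0
signature = (2, 2, 1)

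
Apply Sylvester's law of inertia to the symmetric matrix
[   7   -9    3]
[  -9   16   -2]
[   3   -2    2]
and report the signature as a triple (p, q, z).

step 0: pivot 7 → sign +
step 1: pivot 31/7 → sign +
step 2: pivot -2/31 → sign −
signature = (2, 1, 0)

Answer: (2, 1, 0)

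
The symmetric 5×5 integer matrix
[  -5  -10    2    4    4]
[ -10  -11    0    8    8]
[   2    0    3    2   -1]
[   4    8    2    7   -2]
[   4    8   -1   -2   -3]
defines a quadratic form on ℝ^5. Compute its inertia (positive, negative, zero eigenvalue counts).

Answer: (4, 1, 0)

Derivation:
step 0: pivot -5 → sign −
step 1: pivot 9 → sign +
step 2: pivot 91/45 → sign +
step 3: pivot 345/91 → sign +
step 4: pivot 2/115 → sign +
signature = (4, 1, 0)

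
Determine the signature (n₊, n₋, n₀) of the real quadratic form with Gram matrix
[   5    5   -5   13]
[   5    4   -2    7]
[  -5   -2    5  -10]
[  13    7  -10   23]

step 0: pivot 5 → sign +
step 1: pivot -1 → sign −
step 2: pivot 9 → sign +
step 3: pivot 1/5 → sign +
signature = (3, 1, 0)

Answer: (3, 1, 0)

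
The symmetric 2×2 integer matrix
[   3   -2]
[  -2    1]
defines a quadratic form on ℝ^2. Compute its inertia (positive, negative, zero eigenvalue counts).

Answer: (1, 1, 0)

Derivation:
step 0: pivot 3 → sign +
step 1: pivot -1/3 → sign −
signature = (1, 1, 0)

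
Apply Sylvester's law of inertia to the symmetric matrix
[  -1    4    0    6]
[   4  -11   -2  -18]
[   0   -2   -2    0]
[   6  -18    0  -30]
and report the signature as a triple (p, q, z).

step 0: pivot -1 → sign −
step 1: pivot 5 → sign +
step 2: pivot -14/5 → sign −
step 3: pivot 6/7 → sign +
signature = (2, 2, 0)

Answer: (2, 2, 0)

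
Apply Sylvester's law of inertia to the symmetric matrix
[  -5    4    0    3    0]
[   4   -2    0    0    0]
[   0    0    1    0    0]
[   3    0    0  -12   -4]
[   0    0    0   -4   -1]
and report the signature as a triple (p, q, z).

step 0: pivot -5 → sign −
step 1: pivot 6/5 → sign +
step 2: pivot 1 → sign +
step 3: pivot -15 → sign −
step 4: pivot 1/15 → sign +
signature = (3, 2, 0)

Answer: (3, 2, 0)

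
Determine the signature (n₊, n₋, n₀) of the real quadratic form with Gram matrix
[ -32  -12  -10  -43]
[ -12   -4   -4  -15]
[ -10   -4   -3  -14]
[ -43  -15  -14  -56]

step 0: pivot -32 → sign −
step 1: pivot 1/2 → sign +
step 2: pivot -3/4 → sign −
step 3: row/col 3 already zero → sign 0
signature = (1, 2, 1)

Answer: (1, 2, 1)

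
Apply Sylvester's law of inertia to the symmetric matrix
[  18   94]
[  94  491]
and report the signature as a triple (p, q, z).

step 0: pivot 18 → sign +
step 1: pivot 1/9 → sign +
signature = (2, 0, 0)

Answer: (2, 0, 0)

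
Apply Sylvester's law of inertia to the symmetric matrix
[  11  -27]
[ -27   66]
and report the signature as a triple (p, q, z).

step 0: pivot 11 → sign +
step 1: pivot -3/11 → sign −
signature = (1, 1, 0)

Answer: (1, 1, 0)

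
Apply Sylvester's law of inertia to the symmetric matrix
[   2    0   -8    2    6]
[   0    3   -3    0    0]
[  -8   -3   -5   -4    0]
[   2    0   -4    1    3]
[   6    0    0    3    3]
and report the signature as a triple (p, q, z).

Answer: (2, 2, 1)

Derivation:
step 0: pivot 2 → sign +
step 1: pivot 3 → sign +
step 2: pivot -40 → sign −
step 3: pivot -3/5 → sign −
step 4: row/col 4 already zero → sign 0
signature = (2, 2, 1)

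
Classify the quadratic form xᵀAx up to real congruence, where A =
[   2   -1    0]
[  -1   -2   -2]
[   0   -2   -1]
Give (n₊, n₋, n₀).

step 0: pivot 2 → sign +
step 1: pivot -5/2 → sign −
step 2: pivot 3/5 → sign +
signature = (2, 1, 0)

Answer: (2, 1, 0)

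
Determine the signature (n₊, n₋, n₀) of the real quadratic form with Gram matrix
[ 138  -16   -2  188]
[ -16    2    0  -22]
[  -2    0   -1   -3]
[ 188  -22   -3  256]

Answer: (2, 2, 0)

Derivation:
step 0: pivot 138 → sign +
step 1: pivot 10/69 → sign +
step 2: pivot -7/5 → sign −
step 3: pivot -1/7 → sign −
signature = (2, 2, 0)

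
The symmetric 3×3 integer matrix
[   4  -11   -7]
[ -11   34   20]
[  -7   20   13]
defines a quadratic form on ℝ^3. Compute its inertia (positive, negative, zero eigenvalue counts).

step 0: pivot 4 → sign +
step 1: pivot 15/4 → sign +
step 2: pivot 3/5 → sign +
signature = (3, 0, 0)

Answer: (3, 0, 0)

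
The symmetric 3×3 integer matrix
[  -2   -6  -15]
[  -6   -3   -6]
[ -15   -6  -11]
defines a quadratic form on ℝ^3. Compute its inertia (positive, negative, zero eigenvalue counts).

Answer: (2, 1, 0)

Derivation:
step 0: pivot -2 → sign −
step 1: pivot 15 → sign +
step 2: pivot 1/10 → sign +
signature = (2, 1, 0)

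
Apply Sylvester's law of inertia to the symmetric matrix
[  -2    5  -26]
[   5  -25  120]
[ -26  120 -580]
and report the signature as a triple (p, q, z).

Answer: (0, 2, 1)

Derivation:
step 0: pivot -2 → sign −
step 1: pivot -25/2 → sign −
step 2: row/col 2 already zero → sign 0
signature = (0, 2, 1)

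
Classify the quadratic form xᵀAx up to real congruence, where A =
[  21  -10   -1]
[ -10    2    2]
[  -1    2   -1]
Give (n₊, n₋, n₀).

Answer: (1, 2, 0)

Derivation:
step 0: pivot 21 → sign +
step 1: pivot -58/21 → sign −
step 2: pivot -6/29 → sign −
signature = (1, 2, 0)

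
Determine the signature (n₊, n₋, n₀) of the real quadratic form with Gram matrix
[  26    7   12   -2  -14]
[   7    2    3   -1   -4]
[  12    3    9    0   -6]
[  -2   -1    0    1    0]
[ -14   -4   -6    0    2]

step 0: pivot 26 → sign +
step 1: pivot 3/26 → sign +
step 2: pivot 3 → sign +
step 3: pivot -1 → sign −
step 4: pivot -2 → sign −
signature = (3, 2, 0)

Answer: (3, 2, 0)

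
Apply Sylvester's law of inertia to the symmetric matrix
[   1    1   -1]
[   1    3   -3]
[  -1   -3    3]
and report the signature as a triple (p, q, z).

step 0: pivot 1 → sign +
step 1: pivot 2 → sign +
step 2: row/col 2 already zero → sign 0
signature = (2, 0, 1)

Answer: (2, 0, 1)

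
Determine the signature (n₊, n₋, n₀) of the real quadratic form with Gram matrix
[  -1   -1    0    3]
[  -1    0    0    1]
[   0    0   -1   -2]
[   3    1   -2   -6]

Answer: (2, 2, 0)

Derivation:
step 0: pivot -1 → sign −
step 1: pivot 1 → sign +
step 2: pivot -1 → sign −
step 3: pivot 3 → sign +
signature = (2, 2, 0)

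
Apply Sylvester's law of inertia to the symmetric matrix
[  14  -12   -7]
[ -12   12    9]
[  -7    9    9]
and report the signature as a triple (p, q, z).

step 0: pivot 14 → sign +
step 1: pivot 12/7 → sign +
step 2: pivot 1/4 → sign +
signature = (3, 0, 0)

Answer: (3, 0, 0)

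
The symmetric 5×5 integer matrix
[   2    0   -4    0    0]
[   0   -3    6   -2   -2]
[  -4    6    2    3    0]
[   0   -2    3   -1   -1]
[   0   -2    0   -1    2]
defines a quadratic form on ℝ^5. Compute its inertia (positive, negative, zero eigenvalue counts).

step 0: pivot 2 → sign +
step 1: pivot -3 → sign −
step 2: pivot 6 → sign +
step 3: pivot 1/6 → sign +
step 4: row/col 4 already zero → sign 0
signature = (3, 1, 1)

Answer: (3, 1, 1)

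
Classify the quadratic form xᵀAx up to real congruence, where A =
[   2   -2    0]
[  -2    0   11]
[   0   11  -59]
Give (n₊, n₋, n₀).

step 0: pivot 2 → sign +
step 1: pivot -2 → sign −
step 2: pivot 3/2 → sign +
signature = (2, 1, 0)

Answer: (2, 1, 0)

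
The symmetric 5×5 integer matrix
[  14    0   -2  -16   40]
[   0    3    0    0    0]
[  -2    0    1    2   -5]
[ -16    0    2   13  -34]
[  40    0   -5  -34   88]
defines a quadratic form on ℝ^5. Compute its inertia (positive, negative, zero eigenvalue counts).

step 0: pivot 14 → sign +
step 1: pivot 3 → sign +
step 2: pivot 5/7 → sign +
step 3: pivot -27/5 → sign −
step 4: pivot -1/3 → sign −
signature = (3, 2, 0)

Answer: (3, 2, 0)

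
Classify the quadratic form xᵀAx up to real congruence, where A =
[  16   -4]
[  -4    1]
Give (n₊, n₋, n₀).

Answer: (1, 0, 1)

Derivation:
step 0: pivot 16 → sign +
step 1: row/col 1 already zero → sign 0
signature = (1, 0, 1)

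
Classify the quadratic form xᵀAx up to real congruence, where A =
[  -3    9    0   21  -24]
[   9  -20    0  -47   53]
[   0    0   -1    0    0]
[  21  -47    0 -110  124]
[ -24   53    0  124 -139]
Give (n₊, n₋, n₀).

step 0: pivot -3 → sign −
step 1: pivot 7 → sign +
step 2: pivot -1 → sign −
step 3: pivot 3/7 → sign +
step 4: pivot 2/3 → sign +
signature = (3, 2, 0)

Answer: (3, 2, 0)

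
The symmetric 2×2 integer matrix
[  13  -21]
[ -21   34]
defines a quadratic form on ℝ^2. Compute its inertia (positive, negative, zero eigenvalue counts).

Answer: (2, 0, 0)

Derivation:
step 0: pivot 13 → sign +
step 1: pivot 1/13 → sign +
signature = (2, 0, 0)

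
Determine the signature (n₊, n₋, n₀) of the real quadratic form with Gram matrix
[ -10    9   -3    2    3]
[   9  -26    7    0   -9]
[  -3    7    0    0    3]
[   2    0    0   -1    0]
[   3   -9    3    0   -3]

Answer: (1, 4, 0)

Derivation:
step 0: pivot -10 → sign −
step 1: pivot -179/10 → sign −
step 2: pivot 346/179 → sign +
step 3: pivot -75/173 → sign −
step 4: pivot -3/50 → sign −
signature = (1, 4, 0)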